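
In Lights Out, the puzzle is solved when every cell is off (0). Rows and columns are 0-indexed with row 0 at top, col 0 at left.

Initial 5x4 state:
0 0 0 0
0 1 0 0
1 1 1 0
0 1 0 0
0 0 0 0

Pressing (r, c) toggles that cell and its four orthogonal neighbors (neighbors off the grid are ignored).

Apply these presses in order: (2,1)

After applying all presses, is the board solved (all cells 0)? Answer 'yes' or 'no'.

After press 1 at (2,1):
0 0 0 0
0 0 0 0
0 0 0 0
0 0 0 0
0 0 0 0

Lights still on: 0

Answer: yes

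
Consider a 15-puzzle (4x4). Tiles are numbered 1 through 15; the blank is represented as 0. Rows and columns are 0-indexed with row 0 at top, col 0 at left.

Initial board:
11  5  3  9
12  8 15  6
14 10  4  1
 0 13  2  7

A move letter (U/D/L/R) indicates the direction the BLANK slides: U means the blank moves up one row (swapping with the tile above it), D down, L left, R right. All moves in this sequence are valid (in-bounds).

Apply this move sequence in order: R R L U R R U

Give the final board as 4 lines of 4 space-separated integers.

After move 1 (R):
11  5  3  9
12  8 15  6
14 10  4  1
13  0  2  7

After move 2 (R):
11  5  3  9
12  8 15  6
14 10  4  1
13  2  0  7

After move 3 (L):
11  5  3  9
12  8 15  6
14 10  4  1
13  0  2  7

After move 4 (U):
11  5  3  9
12  8 15  6
14  0  4  1
13 10  2  7

After move 5 (R):
11  5  3  9
12  8 15  6
14  4  0  1
13 10  2  7

After move 6 (R):
11  5  3  9
12  8 15  6
14  4  1  0
13 10  2  7

After move 7 (U):
11  5  3  9
12  8 15  0
14  4  1  6
13 10  2  7

Answer: 11  5  3  9
12  8 15  0
14  4  1  6
13 10  2  7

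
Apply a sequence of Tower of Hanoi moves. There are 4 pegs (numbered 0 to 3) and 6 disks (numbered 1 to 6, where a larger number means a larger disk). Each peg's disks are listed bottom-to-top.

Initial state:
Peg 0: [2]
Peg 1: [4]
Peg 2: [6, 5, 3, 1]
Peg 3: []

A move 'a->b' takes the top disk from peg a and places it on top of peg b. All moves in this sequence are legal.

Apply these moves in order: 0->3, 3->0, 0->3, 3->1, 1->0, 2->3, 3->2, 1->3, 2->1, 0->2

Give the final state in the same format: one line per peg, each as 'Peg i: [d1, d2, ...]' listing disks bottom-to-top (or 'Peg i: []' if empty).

Answer: Peg 0: []
Peg 1: [1]
Peg 2: [6, 5, 3, 2]
Peg 3: [4]

Derivation:
After move 1 (0->3):
Peg 0: []
Peg 1: [4]
Peg 2: [6, 5, 3, 1]
Peg 3: [2]

After move 2 (3->0):
Peg 0: [2]
Peg 1: [4]
Peg 2: [6, 5, 3, 1]
Peg 3: []

After move 3 (0->3):
Peg 0: []
Peg 1: [4]
Peg 2: [6, 5, 3, 1]
Peg 3: [2]

After move 4 (3->1):
Peg 0: []
Peg 1: [4, 2]
Peg 2: [6, 5, 3, 1]
Peg 3: []

After move 5 (1->0):
Peg 0: [2]
Peg 1: [4]
Peg 2: [6, 5, 3, 1]
Peg 3: []

After move 6 (2->3):
Peg 0: [2]
Peg 1: [4]
Peg 2: [6, 5, 3]
Peg 3: [1]

After move 7 (3->2):
Peg 0: [2]
Peg 1: [4]
Peg 2: [6, 5, 3, 1]
Peg 3: []

After move 8 (1->3):
Peg 0: [2]
Peg 1: []
Peg 2: [6, 5, 3, 1]
Peg 3: [4]

After move 9 (2->1):
Peg 0: [2]
Peg 1: [1]
Peg 2: [6, 5, 3]
Peg 3: [4]

After move 10 (0->2):
Peg 0: []
Peg 1: [1]
Peg 2: [6, 5, 3, 2]
Peg 3: [4]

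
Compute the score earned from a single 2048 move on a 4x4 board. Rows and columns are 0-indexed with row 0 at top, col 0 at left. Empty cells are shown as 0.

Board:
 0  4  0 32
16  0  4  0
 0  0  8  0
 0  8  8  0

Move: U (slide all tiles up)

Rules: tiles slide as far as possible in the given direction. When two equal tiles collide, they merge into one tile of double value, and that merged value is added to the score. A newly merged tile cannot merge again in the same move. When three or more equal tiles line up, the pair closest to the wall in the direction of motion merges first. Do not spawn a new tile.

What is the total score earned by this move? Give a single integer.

Answer: 16

Derivation:
Slide up:
col 0: [0, 16, 0, 0] -> [16, 0, 0, 0]  score +0 (running 0)
col 1: [4, 0, 0, 8] -> [4, 8, 0, 0]  score +0 (running 0)
col 2: [0, 4, 8, 8] -> [4, 16, 0, 0]  score +16 (running 16)
col 3: [32, 0, 0, 0] -> [32, 0, 0, 0]  score +0 (running 16)
Board after move:
16  4  4 32
 0  8 16  0
 0  0  0  0
 0  0  0  0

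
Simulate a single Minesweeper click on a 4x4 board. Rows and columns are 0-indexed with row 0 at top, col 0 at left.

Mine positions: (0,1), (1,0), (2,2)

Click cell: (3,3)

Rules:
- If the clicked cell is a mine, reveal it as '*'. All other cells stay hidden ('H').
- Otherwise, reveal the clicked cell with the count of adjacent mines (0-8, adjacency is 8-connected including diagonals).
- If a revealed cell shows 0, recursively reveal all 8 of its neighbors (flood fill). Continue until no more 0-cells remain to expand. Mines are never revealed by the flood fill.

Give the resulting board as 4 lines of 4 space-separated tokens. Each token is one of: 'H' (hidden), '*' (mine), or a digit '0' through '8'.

H H H H
H H H H
H H H H
H H H 1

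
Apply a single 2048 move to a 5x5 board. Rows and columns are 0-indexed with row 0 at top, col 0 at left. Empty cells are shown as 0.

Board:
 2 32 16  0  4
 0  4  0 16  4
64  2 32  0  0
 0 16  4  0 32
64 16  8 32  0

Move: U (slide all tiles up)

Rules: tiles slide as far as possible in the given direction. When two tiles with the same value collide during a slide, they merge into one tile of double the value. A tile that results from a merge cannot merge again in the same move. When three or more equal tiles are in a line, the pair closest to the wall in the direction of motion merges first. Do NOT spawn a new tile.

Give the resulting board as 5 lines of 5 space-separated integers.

Answer:   2  32  16  16   8
128   4  32  32  32
  0   2   4   0   0
  0  32   8   0   0
  0   0   0   0   0

Derivation:
Slide up:
col 0: [2, 0, 64, 0, 64] -> [2, 128, 0, 0, 0]
col 1: [32, 4, 2, 16, 16] -> [32, 4, 2, 32, 0]
col 2: [16, 0, 32, 4, 8] -> [16, 32, 4, 8, 0]
col 3: [0, 16, 0, 0, 32] -> [16, 32, 0, 0, 0]
col 4: [4, 4, 0, 32, 0] -> [8, 32, 0, 0, 0]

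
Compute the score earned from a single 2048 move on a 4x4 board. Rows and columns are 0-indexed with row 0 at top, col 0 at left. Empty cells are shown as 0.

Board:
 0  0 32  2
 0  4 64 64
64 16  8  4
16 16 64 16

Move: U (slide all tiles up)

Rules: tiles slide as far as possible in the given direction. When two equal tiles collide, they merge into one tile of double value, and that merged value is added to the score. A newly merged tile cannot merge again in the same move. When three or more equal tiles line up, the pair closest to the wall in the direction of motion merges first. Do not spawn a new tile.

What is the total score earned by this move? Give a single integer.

Answer: 32

Derivation:
Slide up:
col 0: [0, 0, 64, 16] -> [64, 16, 0, 0]  score +0 (running 0)
col 1: [0, 4, 16, 16] -> [4, 32, 0, 0]  score +32 (running 32)
col 2: [32, 64, 8, 64] -> [32, 64, 8, 64]  score +0 (running 32)
col 3: [2, 64, 4, 16] -> [2, 64, 4, 16]  score +0 (running 32)
Board after move:
64  4 32  2
16 32 64 64
 0  0  8  4
 0  0 64 16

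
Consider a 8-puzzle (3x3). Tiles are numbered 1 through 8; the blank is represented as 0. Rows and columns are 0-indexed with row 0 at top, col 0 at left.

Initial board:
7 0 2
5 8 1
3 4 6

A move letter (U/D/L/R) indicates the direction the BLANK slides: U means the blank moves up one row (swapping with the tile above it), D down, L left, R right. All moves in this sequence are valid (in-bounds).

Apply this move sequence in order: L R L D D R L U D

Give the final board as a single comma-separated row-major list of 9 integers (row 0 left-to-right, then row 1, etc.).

Answer: 5, 7, 2, 3, 8, 1, 0, 4, 6

Derivation:
After move 1 (L):
0 7 2
5 8 1
3 4 6

After move 2 (R):
7 0 2
5 8 1
3 4 6

After move 3 (L):
0 7 2
5 8 1
3 4 6

After move 4 (D):
5 7 2
0 8 1
3 4 6

After move 5 (D):
5 7 2
3 8 1
0 4 6

After move 6 (R):
5 7 2
3 8 1
4 0 6

After move 7 (L):
5 7 2
3 8 1
0 4 6

After move 8 (U):
5 7 2
0 8 1
3 4 6

After move 9 (D):
5 7 2
3 8 1
0 4 6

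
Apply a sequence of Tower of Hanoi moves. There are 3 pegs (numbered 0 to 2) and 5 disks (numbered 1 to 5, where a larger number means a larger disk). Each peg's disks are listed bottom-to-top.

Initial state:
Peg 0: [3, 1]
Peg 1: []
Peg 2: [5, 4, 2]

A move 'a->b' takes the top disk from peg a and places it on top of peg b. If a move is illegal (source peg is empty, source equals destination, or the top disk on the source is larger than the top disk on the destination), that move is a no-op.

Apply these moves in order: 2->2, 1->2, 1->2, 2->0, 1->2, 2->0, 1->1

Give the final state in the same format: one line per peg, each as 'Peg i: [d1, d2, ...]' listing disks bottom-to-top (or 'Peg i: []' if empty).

After move 1 (2->2):
Peg 0: [3, 1]
Peg 1: []
Peg 2: [5, 4, 2]

After move 2 (1->2):
Peg 0: [3, 1]
Peg 1: []
Peg 2: [5, 4, 2]

After move 3 (1->2):
Peg 0: [3, 1]
Peg 1: []
Peg 2: [5, 4, 2]

After move 4 (2->0):
Peg 0: [3, 1]
Peg 1: []
Peg 2: [5, 4, 2]

After move 5 (1->2):
Peg 0: [3, 1]
Peg 1: []
Peg 2: [5, 4, 2]

After move 6 (2->0):
Peg 0: [3, 1]
Peg 1: []
Peg 2: [5, 4, 2]

After move 7 (1->1):
Peg 0: [3, 1]
Peg 1: []
Peg 2: [5, 4, 2]

Answer: Peg 0: [3, 1]
Peg 1: []
Peg 2: [5, 4, 2]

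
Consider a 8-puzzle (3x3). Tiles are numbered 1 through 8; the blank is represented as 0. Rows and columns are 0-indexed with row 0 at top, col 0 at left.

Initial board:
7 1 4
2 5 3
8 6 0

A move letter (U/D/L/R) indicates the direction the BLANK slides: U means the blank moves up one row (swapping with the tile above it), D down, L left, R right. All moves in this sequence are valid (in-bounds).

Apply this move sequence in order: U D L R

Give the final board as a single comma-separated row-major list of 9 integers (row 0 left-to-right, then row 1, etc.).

Answer: 7, 1, 4, 2, 5, 3, 8, 6, 0

Derivation:
After move 1 (U):
7 1 4
2 5 0
8 6 3

After move 2 (D):
7 1 4
2 5 3
8 6 0

After move 3 (L):
7 1 4
2 5 3
8 0 6

After move 4 (R):
7 1 4
2 5 3
8 6 0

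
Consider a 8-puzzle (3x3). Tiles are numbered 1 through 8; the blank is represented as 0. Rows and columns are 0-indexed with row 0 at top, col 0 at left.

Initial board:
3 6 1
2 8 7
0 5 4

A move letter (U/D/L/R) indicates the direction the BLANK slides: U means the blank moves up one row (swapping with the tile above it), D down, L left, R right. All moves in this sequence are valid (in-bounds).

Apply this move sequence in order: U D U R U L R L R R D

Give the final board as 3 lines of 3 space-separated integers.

After move 1 (U):
3 6 1
0 8 7
2 5 4

After move 2 (D):
3 6 1
2 8 7
0 5 4

After move 3 (U):
3 6 1
0 8 7
2 5 4

After move 4 (R):
3 6 1
8 0 7
2 5 4

After move 5 (U):
3 0 1
8 6 7
2 5 4

After move 6 (L):
0 3 1
8 6 7
2 5 4

After move 7 (R):
3 0 1
8 6 7
2 5 4

After move 8 (L):
0 3 1
8 6 7
2 5 4

After move 9 (R):
3 0 1
8 6 7
2 5 4

After move 10 (R):
3 1 0
8 6 7
2 5 4

After move 11 (D):
3 1 7
8 6 0
2 5 4

Answer: 3 1 7
8 6 0
2 5 4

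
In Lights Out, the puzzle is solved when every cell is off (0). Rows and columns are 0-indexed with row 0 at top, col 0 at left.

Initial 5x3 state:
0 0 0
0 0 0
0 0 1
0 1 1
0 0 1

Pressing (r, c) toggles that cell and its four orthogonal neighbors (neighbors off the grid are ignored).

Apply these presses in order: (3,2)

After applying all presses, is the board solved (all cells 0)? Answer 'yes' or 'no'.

After press 1 at (3,2):
0 0 0
0 0 0
0 0 0
0 0 0
0 0 0

Lights still on: 0

Answer: yes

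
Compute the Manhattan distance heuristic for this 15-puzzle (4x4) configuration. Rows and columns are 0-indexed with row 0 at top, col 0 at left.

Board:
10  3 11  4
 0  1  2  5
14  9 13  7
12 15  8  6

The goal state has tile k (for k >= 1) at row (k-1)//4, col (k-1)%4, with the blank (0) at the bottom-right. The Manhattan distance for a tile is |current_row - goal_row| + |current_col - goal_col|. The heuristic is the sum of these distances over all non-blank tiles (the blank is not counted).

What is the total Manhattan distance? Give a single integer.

Tile 10: (0,0)->(2,1) = 3
Tile 3: (0,1)->(0,2) = 1
Tile 11: (0,2)->(2,2) = 2
Tile 4: (0,3)->(0,3) = 0
Tile 1: (1,1)->(0,0) = 2
Tile 2: (1,2)->(0,1) = 2
Tile 5: (1,3)->(1,0) = 3
Tile 14: (2,0)->(3,1) = 2
Tile 9: (2,1)->(2,0) = 1
Tile 13: (2,2)->(3,0) = 3
Tile 7: (2,3)->(1,2) = 2
Tile 12: (3,0)->(2,3) = 4
Tile 15: (3,1)->(3,2) = 1
Tile 8: (3,2)->(1,3) = 3
Tile 6: (3,3)->(1,1) = 4
Sum: 3 + 1 + 2 + 0 + 2 + 2 + 3 + 2 + 1 + 3 + 2 + 4 + 1 + 3 + 4 = 33

Answer: 33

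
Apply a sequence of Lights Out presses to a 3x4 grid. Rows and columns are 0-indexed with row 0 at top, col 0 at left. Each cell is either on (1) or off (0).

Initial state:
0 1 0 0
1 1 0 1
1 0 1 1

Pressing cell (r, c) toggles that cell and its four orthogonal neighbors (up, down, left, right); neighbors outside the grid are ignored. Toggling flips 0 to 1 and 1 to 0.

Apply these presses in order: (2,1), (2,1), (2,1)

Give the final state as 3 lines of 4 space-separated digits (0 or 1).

After press 1 at (2,1):
0 1 0 0
1 0 0 1
0 1 0 1

After press 2 at (2,1):
0 1 0 0
1 1 0 1
1 0 1 1

After press 3 at (2,1):
0 1 0 0
1 0 0 1
0 1 0 1

Answer: 0 1 0 0
1 0 0 1
0 1 0 1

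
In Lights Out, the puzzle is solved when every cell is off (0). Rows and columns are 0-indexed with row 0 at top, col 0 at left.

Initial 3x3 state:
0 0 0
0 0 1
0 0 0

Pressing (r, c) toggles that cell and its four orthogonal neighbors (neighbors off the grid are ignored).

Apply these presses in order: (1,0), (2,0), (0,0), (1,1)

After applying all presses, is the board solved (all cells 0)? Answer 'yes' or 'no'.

Answer: yes

Derivation:
After press 1 at (1,0):
1 0 0
1 1 1
1 0 0

After press 2 at (2,0):
1 0 0
0 1 1
0 1 0

After press 3 at (0,0):
0 1 0
1 1 1
0 1 0

After press 4 at (1,1):
0 0 0
0 0 0
0 0 0

Lights still on: 0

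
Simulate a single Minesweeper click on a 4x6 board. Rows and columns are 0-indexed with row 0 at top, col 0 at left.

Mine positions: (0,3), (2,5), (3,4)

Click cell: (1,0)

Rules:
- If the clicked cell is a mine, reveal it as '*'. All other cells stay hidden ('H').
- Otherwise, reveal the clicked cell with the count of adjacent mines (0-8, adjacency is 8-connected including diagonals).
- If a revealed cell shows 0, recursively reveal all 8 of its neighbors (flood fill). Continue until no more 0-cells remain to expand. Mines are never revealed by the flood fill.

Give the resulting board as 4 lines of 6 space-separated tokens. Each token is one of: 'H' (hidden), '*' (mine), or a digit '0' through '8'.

0 0 1 H H H
0 0 1 1 H H
0 0 0 1 H H
0 0 0 1 H H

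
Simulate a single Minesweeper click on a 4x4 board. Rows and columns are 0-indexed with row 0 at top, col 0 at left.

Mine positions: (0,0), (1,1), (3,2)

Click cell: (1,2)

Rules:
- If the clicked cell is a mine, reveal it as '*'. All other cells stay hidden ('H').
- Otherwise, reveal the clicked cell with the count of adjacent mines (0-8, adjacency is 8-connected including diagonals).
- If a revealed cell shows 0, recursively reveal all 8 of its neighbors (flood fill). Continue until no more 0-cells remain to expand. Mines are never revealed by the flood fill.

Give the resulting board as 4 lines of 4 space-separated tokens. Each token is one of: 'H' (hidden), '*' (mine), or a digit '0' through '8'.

H H H H
H H 1 H
H H H H
H H H H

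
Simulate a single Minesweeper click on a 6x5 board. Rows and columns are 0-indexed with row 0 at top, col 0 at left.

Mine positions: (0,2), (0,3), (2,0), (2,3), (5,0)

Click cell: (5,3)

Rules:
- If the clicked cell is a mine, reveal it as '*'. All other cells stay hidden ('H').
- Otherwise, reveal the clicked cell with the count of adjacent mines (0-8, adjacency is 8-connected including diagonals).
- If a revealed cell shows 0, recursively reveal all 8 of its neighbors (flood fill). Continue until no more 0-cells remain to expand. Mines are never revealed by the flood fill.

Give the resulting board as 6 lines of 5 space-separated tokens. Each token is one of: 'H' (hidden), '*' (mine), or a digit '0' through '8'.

H H H H H
H H H H H
H H H H H
H 1 1 1 1
H 1 0 0 0
H 1 0 0 0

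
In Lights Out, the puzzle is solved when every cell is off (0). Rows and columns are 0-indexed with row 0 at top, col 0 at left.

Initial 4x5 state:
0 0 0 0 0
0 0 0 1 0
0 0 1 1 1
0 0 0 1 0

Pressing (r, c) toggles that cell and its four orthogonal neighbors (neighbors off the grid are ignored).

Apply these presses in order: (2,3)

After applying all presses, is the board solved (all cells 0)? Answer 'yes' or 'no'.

After press 1 at (2,3):
0 0 0 0 0
0 0 0 0 0
0 0 0 0 0
0 0 0 0 0

Lights still on: 0

Answer: yes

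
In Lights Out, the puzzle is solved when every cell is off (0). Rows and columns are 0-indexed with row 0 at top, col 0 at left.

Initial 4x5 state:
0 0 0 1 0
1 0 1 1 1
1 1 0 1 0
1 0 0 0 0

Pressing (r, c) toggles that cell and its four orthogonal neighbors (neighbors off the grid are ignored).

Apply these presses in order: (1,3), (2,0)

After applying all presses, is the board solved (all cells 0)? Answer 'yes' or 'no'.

After press 1 at (1,3):
0 0 0 0 0
1 0 0 0 0
1 1 0 0 0
1 0 0 0 0

After press 2 at (2,0):
0 0 0 0 0
0 0 0 0 0
0 0 0 0 0
0 0 0 0 0

Lights still on: 0

Answer: yes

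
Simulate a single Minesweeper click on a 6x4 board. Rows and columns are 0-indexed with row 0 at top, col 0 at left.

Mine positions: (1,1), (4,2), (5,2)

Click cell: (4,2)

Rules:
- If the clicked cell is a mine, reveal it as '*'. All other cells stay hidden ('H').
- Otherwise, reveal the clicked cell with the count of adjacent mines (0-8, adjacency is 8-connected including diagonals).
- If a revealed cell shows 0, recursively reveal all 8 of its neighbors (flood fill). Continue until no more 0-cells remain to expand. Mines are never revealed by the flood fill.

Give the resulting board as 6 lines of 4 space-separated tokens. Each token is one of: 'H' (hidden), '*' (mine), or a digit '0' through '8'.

H H H H
H H H H
H H H H
H H H H
H H * H
H H H H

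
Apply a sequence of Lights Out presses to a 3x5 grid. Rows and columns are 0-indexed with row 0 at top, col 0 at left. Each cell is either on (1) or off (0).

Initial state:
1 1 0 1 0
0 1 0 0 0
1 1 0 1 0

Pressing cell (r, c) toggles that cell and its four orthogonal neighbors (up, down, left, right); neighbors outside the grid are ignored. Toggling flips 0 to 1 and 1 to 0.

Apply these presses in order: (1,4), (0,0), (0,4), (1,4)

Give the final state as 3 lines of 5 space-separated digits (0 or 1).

After press 1 at (1,4):
1 1 0 1 1
0 1 0 1 1
1 1 0 1 1

After press 2 at (0,0):
0 0 0 1 1
1 1 0 1 1
1 1 0 1 1

After press 3 at (0,4):
0 0 0 0 0
1 1 0 1 0
1 1 0 1 1

After press 4 at (1,4):
0 0 0 0 1
1 1 0 0 1
1 1 0 1 0

Answer: 0 0 0 0 1
1 1 0 0 1
1 1 0 1 0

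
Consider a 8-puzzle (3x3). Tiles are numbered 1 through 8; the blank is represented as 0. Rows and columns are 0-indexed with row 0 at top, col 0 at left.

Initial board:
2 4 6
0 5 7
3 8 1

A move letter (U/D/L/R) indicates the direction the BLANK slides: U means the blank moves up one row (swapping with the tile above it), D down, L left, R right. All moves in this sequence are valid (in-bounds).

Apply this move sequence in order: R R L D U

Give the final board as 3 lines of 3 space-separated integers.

After move 1 (R):
2 4 6
5 0 7
3 8 1

After move 2 (R):
2 4 6
5 7 0
3 8 1

After move 3 (L):
2 4 6
5 0 7
3 8 1

After move 4 (D):
2 4 6
5 8 7
3 0 1

After move 5 (U):
2 4 6
5 0 7
3 8 1

Answer: 2 4 6
5 0 7
3 8 1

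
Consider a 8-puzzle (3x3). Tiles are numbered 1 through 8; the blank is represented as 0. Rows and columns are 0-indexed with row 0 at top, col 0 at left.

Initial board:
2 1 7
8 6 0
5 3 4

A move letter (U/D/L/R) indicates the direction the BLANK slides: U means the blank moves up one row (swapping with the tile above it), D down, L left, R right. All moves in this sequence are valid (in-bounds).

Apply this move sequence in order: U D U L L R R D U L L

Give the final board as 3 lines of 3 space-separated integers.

Answer: 0 2 1
8 6 7
5 3 4

Derivation:
After move 1 (U):
2 1 0
8 6 7
5 3 4

After move 2 (D):
2 1 7
8 6 0
5 3 4

After move 3 (U):
2 1 0
8 6 7
5 3 4

After move 4 (L):
2 0 1
8 6 7
5 3 4

After move 5 (L):
0 2 1
8 6 7
5 3 4

After move 6 (R):
2 0 1
8 6 7
5 3 4

After move 7 (R):
2 1 0
8 6 7
5 3 4

After move 8 (D):
2 1 7
8 6 0
5 3 4

After move 9 (U):
2 1 0
8 6 7
5 3 4

After move 10 (L):
2 0 1
8 6 7
5 3 4

After move 11 (L):
0 2 1
8 6 7
5 3 4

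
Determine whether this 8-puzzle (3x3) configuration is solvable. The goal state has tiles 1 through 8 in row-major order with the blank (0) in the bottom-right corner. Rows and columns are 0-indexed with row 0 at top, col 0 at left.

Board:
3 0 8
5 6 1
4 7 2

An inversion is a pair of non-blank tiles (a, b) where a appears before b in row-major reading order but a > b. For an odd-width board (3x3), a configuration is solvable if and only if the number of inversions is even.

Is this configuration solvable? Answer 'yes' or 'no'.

Answer: yes

Derivation:
Inversions (pairs i<j in row-major order where tile[i] > tile[j] > 0): 16
16 is even, so the puzzle is solvable.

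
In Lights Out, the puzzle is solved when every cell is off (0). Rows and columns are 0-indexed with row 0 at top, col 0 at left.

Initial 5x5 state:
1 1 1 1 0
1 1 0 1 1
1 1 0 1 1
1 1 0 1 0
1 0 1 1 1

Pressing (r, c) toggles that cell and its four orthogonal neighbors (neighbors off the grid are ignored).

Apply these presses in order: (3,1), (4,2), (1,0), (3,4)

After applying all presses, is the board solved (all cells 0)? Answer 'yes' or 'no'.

Answer: no

Derivation:
After press 1 at (3,1):
1 1 1 1 0
1 1 0 1 1
1 0 0 1 1
0 0 1 1 0
1 1 1 1 1

After press 2 at (4,2):
1 1 1 1 0
1 1 0 1 1
1 0 0 1 1
0 0 0 1 0
1 0 0 0 1

After press 3 at (1,0):
0 1 1 1 0
0 0 0 1 1
0 0 0 1 1
0 0 0 1 0
1 0 0 0 1

After press 4 at (3,4):
0 1 1 1 0
0 0 0 1 1
0 0 0 1 0
0 0 0 0 1
1 0 0 0 0

Lights still on: 8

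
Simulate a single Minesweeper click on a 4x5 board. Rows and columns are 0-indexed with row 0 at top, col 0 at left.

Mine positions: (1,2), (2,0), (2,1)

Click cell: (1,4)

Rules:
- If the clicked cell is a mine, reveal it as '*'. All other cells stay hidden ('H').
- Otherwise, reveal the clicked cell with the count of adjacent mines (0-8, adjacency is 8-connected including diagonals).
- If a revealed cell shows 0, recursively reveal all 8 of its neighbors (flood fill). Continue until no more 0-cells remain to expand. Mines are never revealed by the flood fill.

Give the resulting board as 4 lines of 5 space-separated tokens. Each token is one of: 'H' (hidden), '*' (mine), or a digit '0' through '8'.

H H H 1 0
H H H 1 0
H H 2 1 0
H H 1 0 0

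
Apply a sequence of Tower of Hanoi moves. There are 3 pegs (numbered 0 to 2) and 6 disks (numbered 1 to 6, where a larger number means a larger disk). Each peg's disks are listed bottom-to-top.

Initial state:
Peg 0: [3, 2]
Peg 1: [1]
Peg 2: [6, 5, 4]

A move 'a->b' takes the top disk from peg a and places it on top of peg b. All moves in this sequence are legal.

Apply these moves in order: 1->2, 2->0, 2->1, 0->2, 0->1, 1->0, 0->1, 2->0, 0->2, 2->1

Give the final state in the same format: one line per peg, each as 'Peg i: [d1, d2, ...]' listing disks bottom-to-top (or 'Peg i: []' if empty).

After move 1 (1->2):
Peg 0: [3, 2]
Peg 1: []
Peg 2: [6, 5, 4, 1]

After move 2 (2->0):
Peg 0: [3, 2, 1]
Peg 1: []
Peg 2: [6, 5, 4]

After move 3 (2->1):
Peg 0: [3, 2, 1]
Peg 1: [4]
Peg 2: [6, 5]

After move 4 (0->2):
Peg 0: [3, 2]
Peg 1: [4]
Peg 2: [6, 5, 1]

After move 5 (0->1):
Peg 0: [3]
Peg 1: [4, 2]
Peg 2: [6, 5, 1]

After move 6 (1->0):
Peg 0: [3, 2]
Peg 1: [4]
Peg 2: [6, 5, 1]

After move 7 (0->1):
Peg 0: [3]
Peg 1: [4, 2]
Peg 2: [6, 5, 1]

After move 8 (2->0):
Peg 0: [3, 1]
Peg 1: [4, 2]
Peg 2: [6, 5]

After move 9 (0->2):
Peg 0: [3]
Peg 1: [4, 2]
Peg 2: [6, 5, 1]

After move 10 (2->1):
Peg 0: [3]
Peg 1: [4, 2, 1]
Peg 2: [6, 5]

Answer: Peg 0: [3]
Peg 1: [4, 2, 1]
Peg 2: [6, 5]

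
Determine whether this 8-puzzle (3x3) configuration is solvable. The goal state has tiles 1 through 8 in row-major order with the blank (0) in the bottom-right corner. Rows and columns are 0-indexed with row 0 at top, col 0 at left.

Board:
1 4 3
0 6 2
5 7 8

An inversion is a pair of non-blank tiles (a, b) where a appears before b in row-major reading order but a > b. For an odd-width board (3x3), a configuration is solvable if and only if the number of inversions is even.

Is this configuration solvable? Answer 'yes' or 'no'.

Inversions (pairs i<j in row-major order where tile[i] > tile[j] > 0): 5
5 is odd, so the puzzle is not solvable.

Answer: no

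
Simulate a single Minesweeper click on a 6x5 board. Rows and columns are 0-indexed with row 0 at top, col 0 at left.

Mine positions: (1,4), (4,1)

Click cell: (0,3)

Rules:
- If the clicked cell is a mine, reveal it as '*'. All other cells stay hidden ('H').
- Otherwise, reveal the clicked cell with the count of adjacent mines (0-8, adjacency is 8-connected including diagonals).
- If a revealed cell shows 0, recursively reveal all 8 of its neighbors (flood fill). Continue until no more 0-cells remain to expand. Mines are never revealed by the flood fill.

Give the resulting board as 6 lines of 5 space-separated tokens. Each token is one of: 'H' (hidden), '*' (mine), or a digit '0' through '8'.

H H H 1 H
H H H H H
H H H H H
H H H H H
H H H H H
H H H H H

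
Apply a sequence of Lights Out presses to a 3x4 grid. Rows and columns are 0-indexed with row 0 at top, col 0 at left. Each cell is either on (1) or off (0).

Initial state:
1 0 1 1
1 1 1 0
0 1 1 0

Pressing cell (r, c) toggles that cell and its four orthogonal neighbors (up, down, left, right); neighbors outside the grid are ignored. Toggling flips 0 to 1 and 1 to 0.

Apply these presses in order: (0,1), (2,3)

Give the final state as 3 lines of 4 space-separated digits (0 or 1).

After press 1 at (0,1):
0 1 0 1
1 0 1 0
0 1 1 0

After press 2 at (2,3):
0 1 0 1
1 0 1 1
0 1 0 1

Answer: 0 1 0 1
1 0 1 1
0 1 0 1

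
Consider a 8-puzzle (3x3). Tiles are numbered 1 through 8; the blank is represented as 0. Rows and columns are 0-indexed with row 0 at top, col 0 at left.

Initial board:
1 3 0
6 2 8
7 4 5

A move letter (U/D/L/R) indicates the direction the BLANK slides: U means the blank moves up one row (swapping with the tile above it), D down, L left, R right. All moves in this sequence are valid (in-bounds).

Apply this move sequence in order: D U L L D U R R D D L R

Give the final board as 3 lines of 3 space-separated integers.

Answer: 1 3 8
6 2 5
7 4 0

Derivation:
After move 1 (D):
1 3 8
6 2 0
7 4 5

After move 2 (U):
1 3 0
6 2 8
7 4 5

After move 3 (L):
1 0 3
6 2 8
7 4 5

After move 4 (L):
0 1 3
6 2 8
7 4 5

After move 5 (D):
6 1 3
0 2 8
7 4 5

After move 6 (U):
0 1 3
6 2 8
7 4 5

After move 7 (R):
1 0 3
6 2 8
7 4 5

After move 8 (R):
1 3 0
6 2 8
7 4 5

After move 9 (D):
1 3 8
6 2 0
7 4 5

After move 10 (D):
1 3 8
6 2 5
7 4 0

After move 11 (L):
1 3 8
6 2 5
7 0 4

After move 12 (R):
1 3 8
6 2 5
7 4 0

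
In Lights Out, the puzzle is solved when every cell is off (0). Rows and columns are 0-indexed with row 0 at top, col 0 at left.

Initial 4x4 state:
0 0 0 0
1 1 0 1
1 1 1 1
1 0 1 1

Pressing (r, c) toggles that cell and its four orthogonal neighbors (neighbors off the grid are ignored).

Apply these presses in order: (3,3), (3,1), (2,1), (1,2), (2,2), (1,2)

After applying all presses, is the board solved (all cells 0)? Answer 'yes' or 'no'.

Answer: no

Derivation:
After press 1 at (3,3):
0 0 0 0
1 1 0 1
1 1 1 0
1 0 0 0

After press 2 at (3,1):
0 0 0 0
1 1 0 1
1 0 1 0
0 1 1 0

After press 3 at (2,1):
0 0 0 0
1 0 0 1
0 1 0 0
0 0 1 0

After press 4 at (1,2):
0 0 1 0
1 1 1 0
0 1 1 0
0 0 1 0

After press 5 at (2,2):
0 0 1 0
1 1 0 0
0 0 0 1
0 0 0 0

After press 6 at (1,2):
0 0 0 0
1 0 1 1
0 0 1 1
0 0 0 0

Lights still on: 5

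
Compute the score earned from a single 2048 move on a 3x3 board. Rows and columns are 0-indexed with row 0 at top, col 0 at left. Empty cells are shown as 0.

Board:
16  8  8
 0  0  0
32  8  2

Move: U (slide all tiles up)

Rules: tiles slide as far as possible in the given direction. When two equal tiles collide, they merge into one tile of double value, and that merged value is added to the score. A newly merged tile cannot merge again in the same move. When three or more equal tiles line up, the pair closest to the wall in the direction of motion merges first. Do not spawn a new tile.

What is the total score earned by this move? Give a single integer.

Answer: 16

Derivation:
Slide up:
col 0: [16, 0, 32] -> [16, 32, 0]  score +0 (running 0)
col 1: [8, 0, 8] -> [16, 0, 0]  score +16 (running 16)
col 2: [8, 0, 2] -> [8, 2, 0]  score +0 (running 16)
Board after move:
16 16  8
32  0  2
 0  0  0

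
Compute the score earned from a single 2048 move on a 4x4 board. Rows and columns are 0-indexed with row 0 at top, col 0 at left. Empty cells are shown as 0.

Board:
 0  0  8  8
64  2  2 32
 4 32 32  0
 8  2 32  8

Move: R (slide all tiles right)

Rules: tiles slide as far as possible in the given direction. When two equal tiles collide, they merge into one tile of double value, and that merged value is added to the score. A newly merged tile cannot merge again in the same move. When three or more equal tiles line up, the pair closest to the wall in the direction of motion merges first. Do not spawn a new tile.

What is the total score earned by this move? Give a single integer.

Slide right:
row 0: [0, 0, 8, 8] -> [0, 0, 0, 16]  score +16 (running 16)
row 1: [64, 2, 2, 32] -> [0, 64, 4, 32]  score +4 (running 20)
row 2: [4, 32, 32, 0] -> [0, 0, 4, 64]  score +64 (running 84)
row 3: [8, 2, 32, 8] -> [8, 2, 32, 8]  score +0 (running 84)
Board after move:
 0  0  0 16
 0 64  4 32
 0  0  4 64
 8  2 32  8

Answer: 84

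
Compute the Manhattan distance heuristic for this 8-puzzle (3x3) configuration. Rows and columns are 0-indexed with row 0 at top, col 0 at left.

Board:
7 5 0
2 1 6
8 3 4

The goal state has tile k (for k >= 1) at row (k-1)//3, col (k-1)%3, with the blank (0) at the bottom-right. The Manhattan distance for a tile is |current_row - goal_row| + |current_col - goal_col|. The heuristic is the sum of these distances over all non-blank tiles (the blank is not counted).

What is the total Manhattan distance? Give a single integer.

Answer: 14

Derivation:
Tile 7: (0,0)->(2,0) = 2
Tile 5: (0,1)->(1,1) = 1
Tile 2: (1,0)->(0,1) = 2
Tile 1: (1,1)->(0,0) = 2
Tile 6: (1,2)->(1,2) = 0
Tile 8: (2,0)->(2,1) = 1
Tile 3: (2,1)->(0,2) = 3
Tile 4: (2,2)->(1,0) = 3
Sum: 2 + 1 + 2 + 2 + 0 + 1 + 3 + 3 = 14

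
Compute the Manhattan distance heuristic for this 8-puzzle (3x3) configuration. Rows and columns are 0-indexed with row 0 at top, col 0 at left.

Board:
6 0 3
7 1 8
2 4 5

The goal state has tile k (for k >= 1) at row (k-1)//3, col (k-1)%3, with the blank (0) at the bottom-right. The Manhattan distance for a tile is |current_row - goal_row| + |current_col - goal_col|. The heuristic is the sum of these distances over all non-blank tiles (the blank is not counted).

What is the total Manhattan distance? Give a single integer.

Answer: 15

Derivation:
Tile 6: at (0,0), goal (1,2), distance |0-1|+|0-2| = 3
Tile 3: at (0,2), goal (0,2), distance |0-0|+|2-2| = 0
Tile 7: at (1,0), goal (2,0), distance |1-2|+|0-0| = 1
Tile 1: at (1,1), goal (0,0), distance |1-0|+|1-0| = 2
Tile 8: at (1,2), goal (2,1), distance |1-2|+|2-1| = 2
Tile 2: at (2,0), goal (0,1), distance |2-0|+|0-1| = 3
Tile 4: at (2,1), goal (1,0), distance |2-1|+|1-0| = 2
Tile 5: at (2,2), goal (1,1), distance |2-1|+|2-1| = 2
Sum: 3 + 0 + 1 + 2 + 2 + 3 + 2 + 2 = 15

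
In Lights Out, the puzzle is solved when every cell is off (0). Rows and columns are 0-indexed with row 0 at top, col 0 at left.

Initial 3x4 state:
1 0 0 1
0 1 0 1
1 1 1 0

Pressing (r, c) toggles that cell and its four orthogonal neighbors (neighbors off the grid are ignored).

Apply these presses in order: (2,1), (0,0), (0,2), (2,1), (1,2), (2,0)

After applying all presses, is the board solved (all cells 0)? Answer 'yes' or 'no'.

After press 1 at (2,1):
1 0 0 1
0 0 0 1
0 0 0 0

After press 2 at (0,0):
0 1 0 1
1 0 0 1
0 0 0 0

After press 3 at (0,2):
0 0 1 0
1 0 1 1
0 0 0 0

After press 4 at (2,1):
0 0 1 0
1 1 1 1
1 1 1 0

After press 5 at (1,2):
0 0 0 0
1 0 0 0
1 1 0 0

After press 6 at (2,0):
0 0 0 0
0 0 0 0
0 0 0 0

Lights still on: 0

Answer: yes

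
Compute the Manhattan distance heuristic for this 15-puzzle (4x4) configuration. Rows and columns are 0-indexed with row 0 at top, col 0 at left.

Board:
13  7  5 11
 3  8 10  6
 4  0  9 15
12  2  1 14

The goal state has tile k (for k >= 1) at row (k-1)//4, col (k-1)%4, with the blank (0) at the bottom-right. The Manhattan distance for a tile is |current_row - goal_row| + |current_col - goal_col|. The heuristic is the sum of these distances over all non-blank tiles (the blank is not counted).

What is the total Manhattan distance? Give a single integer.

Answer: 43

Derivation:
Tile 13: (0,0)->(3,0) = 3
Tile 7: (0,1)->(1,2) = 2
Tile 5: (0,2)->(1,0) = 3
Tile 11: (0,3)->(2,2) = 3
Tile 3: (1,0)->(0,2) = 3
Tile 8: (1,1)->(1,3) = 2
Tile 10: (1,2)->(2,1) = 2
Tile 6: (1,3)->(1,1) = 2
Tile 4: (2,0)->(0,3) = 5
Tile 9: (2,2)->(2,0) = 2
Tile 15: (2,3)->(3,2) = 2
Tile 12: (3,0)->(2,3) = 4
Tile 2: (3,1)->(0,1) = 3
Tile 1: (3,2)->(0,0) = 5
Tile 14: (3,3)->(3,1) = 2
Sum: 3 + 2 + 3 + 3 + 3 + 2 + 2 + 2 + 5 + 2 + 2 + 4 + 3 + 5 + 2 = 43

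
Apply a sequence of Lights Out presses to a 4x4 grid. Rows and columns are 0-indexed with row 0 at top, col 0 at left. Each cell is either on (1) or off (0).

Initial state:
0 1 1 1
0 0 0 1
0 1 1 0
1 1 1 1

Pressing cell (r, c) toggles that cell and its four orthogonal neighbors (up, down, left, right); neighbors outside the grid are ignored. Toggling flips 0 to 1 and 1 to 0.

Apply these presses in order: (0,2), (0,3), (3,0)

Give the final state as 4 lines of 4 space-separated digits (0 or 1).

Answer: 0 0 1 1
0 0 1 0
1 1 1 0
0 0 1 1

Derivation:
After press 1 at (0,2):
0 0 0 0
0 0 1 1
0 1 1 0
1 1 1 1

After press 2 at (0,3):
0 0 1 1
0 0 1 0
0 1 1 0
1 1 1 1

After press 3 at (3,0):
0 0 1 1
0 0 1 0
1 1 1 0
0 0 1 1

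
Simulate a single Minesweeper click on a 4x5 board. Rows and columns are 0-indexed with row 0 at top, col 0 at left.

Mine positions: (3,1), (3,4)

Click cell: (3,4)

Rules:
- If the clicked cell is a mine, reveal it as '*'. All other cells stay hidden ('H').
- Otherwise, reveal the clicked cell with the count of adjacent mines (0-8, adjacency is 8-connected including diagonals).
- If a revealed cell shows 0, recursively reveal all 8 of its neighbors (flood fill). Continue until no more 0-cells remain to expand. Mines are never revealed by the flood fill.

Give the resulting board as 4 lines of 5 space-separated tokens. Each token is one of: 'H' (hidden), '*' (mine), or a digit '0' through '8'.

H H H H H
H H H H H
H H H H H
H H H H *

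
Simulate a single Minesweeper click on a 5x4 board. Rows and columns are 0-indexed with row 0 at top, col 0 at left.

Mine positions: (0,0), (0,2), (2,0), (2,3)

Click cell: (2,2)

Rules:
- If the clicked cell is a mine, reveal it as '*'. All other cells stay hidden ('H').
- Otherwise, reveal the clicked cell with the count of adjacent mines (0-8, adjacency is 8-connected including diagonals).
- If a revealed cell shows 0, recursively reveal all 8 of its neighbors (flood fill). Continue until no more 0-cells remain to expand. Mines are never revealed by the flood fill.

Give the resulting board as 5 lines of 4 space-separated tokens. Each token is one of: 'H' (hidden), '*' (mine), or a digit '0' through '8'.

H H H H
H H H H
H H 1 H
H H H H
H H H H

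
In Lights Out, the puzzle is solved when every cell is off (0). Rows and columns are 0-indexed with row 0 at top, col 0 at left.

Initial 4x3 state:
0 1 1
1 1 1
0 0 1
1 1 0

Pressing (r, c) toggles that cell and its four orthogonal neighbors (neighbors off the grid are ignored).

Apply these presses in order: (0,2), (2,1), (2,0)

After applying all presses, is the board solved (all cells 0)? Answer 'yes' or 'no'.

Answer: yes

Derivation:
After press 1 at (0,2):
0 0 0
1 1 0
0 0 1
1 1 0

After press 2 at (2,1):
0 0 0
1 0 0
1 1 0
1 0 0

After press 3 at (2,0):
0 0 0
0 0 0
0 0 0
0 0 0

Lights still on: 0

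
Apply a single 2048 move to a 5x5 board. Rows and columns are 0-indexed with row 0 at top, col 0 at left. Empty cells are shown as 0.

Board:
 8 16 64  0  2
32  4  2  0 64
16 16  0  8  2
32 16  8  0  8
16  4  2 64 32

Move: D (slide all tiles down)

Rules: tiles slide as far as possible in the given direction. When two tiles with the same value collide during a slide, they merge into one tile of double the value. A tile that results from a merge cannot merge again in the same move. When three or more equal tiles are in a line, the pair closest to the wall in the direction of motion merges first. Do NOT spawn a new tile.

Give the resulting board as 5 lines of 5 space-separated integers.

Slide down:
col 0: [8, 32, 16, 32, 16] -> [8, 32, 16, 32, 16]
col 1: [16, 4, 16, 16, 4] -> [0, 16, 4, 32, 4]
col 2: [64, 2, 0, 8, 2] -> [0, 64, 2, 8, 2]
col 3: [0, 0, 8, 0, 64] -> [0, 0, 0, 8, 64]
col 4: [2, 64, 2, 8, 32] -> [2, 64, 2, 8, 32]

Answer:  8  0  0  0  2
32 16 64  0 64
16  4  2  0  2
32 32  8  8  8
16  4  2 64 32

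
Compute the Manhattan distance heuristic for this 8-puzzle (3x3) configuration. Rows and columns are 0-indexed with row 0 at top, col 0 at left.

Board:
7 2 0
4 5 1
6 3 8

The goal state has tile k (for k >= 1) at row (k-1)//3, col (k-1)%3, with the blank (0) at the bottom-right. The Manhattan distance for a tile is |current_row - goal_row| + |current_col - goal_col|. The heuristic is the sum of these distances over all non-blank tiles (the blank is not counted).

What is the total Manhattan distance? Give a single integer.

Tile 7: (0,0)->(2,0) = 2
Tile 2: (0,1)->(0,1) = 0
Tile 4: (1,0)->(1,0) = 0
Tile 5: (1,1)->(1,1) = 0
Tile 1: (1,2)->(0,0) = 3
Tile 6: (2,0)->(1,2) = 3
Tile 3: (2,1)->(0,2) = 3
Tile 8: (2,2)->(2,1) = 1
Sum: 2 + 0 + 0 + 0 + 3 + 3 + 3 + 1 = 12

Answer: 12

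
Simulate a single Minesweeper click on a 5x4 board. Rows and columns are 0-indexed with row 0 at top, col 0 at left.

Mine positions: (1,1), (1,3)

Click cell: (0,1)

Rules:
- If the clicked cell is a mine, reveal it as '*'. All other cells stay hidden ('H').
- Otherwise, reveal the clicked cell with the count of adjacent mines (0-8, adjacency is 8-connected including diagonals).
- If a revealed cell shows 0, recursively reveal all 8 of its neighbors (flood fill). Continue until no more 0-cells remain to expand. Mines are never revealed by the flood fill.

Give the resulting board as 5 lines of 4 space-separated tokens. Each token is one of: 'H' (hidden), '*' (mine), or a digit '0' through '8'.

H 1 H H
H H H H
H H H H
H H H H
H H H H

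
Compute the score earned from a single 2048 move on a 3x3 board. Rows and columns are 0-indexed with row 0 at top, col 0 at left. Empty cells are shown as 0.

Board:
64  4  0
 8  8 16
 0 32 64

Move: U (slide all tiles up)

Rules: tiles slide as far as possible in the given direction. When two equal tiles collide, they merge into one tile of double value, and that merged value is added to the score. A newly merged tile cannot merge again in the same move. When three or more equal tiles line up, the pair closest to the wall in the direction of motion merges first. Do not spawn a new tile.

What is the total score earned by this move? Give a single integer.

Slide up:
col 0: [64, 8, 0] -> [64, 8, 0]  score +0 (running 0)
col 1: [4, 8, 32] -> [4, 8, 32]  score +0 (running 0)
col 2: [0, 16, 64] -> [16, 64, 0]  score +0 (running 0)
Board after move:
64  4 16
 8  8 64
 0 32  0

Answer: 0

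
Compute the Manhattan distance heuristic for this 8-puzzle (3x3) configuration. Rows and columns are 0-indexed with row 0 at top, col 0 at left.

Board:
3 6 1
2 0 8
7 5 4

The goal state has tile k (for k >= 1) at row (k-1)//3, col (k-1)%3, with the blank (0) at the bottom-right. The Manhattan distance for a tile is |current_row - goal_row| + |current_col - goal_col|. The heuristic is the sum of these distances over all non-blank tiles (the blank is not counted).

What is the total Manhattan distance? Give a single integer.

Tile 3: at (0,0), goal (0,2), distance |0-0|+|0-2| = 2
Tile 6: at (0,1), goal (1,2), distance |0-1|+|1-2| = 2
Tile 1: at (0,2), goal (0,0), distance |0-0|+|2-0| = 2
Tile 2: at (1,0), goal (0,1), distance |1-0|+|0-1| = 2
Tile 8: at (1,2), goal (2,1), distance |1-2|+|2-1| = 2
Tile 7: at (2,0), goal (2,0), distance |2-2|+|0-0| = 0
Tile 5: at (2,1), goal (1,1), distance |2-1|+|1-1| = 1
Tile 4: at (2,2), goal (1,0), distance |2-1|+|2-0| = 3
Sum: 2 + 2 + 2 + 2 + 2 + 0 + 1 + 3 = 14

Answer: 14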